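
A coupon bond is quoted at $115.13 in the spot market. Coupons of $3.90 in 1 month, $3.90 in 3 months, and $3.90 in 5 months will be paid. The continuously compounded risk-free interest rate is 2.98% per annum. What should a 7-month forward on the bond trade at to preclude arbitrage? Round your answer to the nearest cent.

PV(coupons) I = 3.90·e^(−0.0298·1/12) + 3.90·e^(−0.0298·3/12) + 3.90·e^(−0.0298·5/12)
I = 3.8903 + 3.8711 + 3.8519 = 11.6133
F = (S − I)·e^(rT) = (115.13 − 11.6133) · e^(0.0298·7/12)
= 103.5167 · e^0.017383 = 103.5167 × 1.017535 = $105.33

$105.33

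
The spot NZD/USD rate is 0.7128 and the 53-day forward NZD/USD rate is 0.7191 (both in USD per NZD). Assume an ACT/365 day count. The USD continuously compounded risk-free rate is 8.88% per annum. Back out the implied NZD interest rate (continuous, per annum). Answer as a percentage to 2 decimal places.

2.82%

F = S·e^((r_USD − r_NZD)T) ⇒ r_NZD = r_USD − ln(F/S)/T
ln(0.7191/0.7128) = 0.008800; /(53/365) = 0.060604
r_NZD = 0.0888 − 0.060604 = 0.028196
r_NZD = 2.82%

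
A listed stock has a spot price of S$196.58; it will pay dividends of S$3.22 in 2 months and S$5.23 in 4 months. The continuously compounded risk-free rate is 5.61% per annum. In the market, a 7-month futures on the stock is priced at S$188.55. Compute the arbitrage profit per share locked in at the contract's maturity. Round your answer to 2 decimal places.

S$5.97 per share

PV(dividends) I = 3.22·e^(−0.0561·2/12) + 5.23·e^(−0.0561·4/12) = 8.3231
Fair futures F* = (S − I)·e^(rT) = (196.58 − 8.3231)·e^0.032725 = 188.2569 × 1.033266 = 194.5195
Market S$188.55 < fair 194.5195: forward underpriced → reverse cash-and-carry (short the stock, invest proceeds at r, pay the dividends, go long the forward).
Profit at T = |F_mkt − F*| = |188.55 − 194.5195| = S$5.97 per share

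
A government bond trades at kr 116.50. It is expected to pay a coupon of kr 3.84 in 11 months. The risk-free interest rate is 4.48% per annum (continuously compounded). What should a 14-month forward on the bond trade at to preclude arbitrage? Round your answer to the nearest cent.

PV(coupons) I = 3.84·e^(−0.0448·11/12)
I = 3.6855
F = (S − I)·e^(rT) = (116.50 − 3.6855) · e^(0.0448·14/12)
= 112.8145 · e^0.052267 = 112.8145 × 1.053657 = kr 118.87

kr 118.87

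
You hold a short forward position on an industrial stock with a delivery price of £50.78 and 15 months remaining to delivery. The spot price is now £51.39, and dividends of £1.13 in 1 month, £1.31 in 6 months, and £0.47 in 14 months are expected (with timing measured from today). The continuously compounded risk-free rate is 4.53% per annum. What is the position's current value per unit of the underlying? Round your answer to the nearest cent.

-£0.55

PV(remaining dividends) I = 1.13·e^(−0.0453·1/12) + 1.31·e^(−0.0453·6/12) + 0.47·e^(−0.0453·14/12) = 2.8522
Current forward F = (S − I)·e^(rT) = (51.39 − 2.8522)·e^(0.0453·15/12) = 48.5378 × 1.058259 = 51.3656
Value (long) = (F − K)·e^(−rT) = (51.3656 − 50.78) × 0.944948 = 0.5534
Short position value = −(long value) = -£0.55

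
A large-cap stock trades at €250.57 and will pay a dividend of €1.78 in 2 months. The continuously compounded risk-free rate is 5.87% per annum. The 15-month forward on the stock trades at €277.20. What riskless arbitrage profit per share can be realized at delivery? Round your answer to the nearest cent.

€9.45 per share

PV(dividends) I = 1.78·e^(−0.0587·2/12) = 1.7627
Fair forward F* = (S − I)·e^(rT) = (250.57 − 1.7627)·e^0.073375 = 248.8073 × 1.076134 = 267.7500
Market €277.20 > fair 267.7500: forward overpriced → cash-and-carry (borrow at r, buy the stock and collect the dividends, short the forward).
Profit at T = |F_mkt − F*| = |277.20 − 267.7500| = €9.45 per share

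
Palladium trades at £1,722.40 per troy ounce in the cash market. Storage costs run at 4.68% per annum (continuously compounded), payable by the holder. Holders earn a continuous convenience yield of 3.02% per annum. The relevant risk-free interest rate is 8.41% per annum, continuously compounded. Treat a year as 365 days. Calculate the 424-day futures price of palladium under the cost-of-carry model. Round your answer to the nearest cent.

£1,936.14 per troy ounce

Net carry = r + u − y = 0.0841 + 0.0468 − 0.0302 = 0.1007
F = S·e^((r+u−y)T) = 1722.40 · e^(0.1007 × 424/365) = 1722.40 · e^0.11697753
= 1722.40 × 1.12409417 = £1,936.14 per troy ounce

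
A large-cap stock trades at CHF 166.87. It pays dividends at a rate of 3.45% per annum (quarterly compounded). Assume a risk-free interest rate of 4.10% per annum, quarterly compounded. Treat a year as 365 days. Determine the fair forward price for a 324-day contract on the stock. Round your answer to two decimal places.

CHF 167.83

F = S · (1+r/4)^(4T) / (1+q/4)^(4T)
= 166.87 × 1.036873 / 1.030963 = 166.87 × 1.005733
F = CHF 167.83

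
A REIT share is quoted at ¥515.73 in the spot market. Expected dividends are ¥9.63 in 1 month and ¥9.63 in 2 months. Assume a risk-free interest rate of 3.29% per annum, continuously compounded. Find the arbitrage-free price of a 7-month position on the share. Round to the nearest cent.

PV(dividends) I = 9.63·e^(−0.0329·1/12) + 9.63·e^(−0.0329·2/12)
I = 9.6036 + 9.5773 = 19.1809
F = (S − I)·e^(rT) = (515.73 − 19.1809) · e^(0.0329·7/12)
= 496.5491 · e^0.019192 = 496.5491 × 1.019377 = ¥506.17

¥506.17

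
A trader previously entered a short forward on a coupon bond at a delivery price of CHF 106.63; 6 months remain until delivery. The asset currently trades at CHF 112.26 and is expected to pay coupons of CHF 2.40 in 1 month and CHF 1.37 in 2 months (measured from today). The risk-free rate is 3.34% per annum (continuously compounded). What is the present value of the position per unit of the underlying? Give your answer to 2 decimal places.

-CHF 3.64

PV(remaining coupons) I = 2.40·e^(−0.0334·1/12) + 1.37·e^(−0.0334·2/12) = 3.7557
Current forward F = (S − I)·e^(rT) = (112.26 − 3.7557)·e^(0.0334·6/12) = 108.5043 × 1.016840 = 110.3315
Value (long) = (F − K)·e^(−rT) = (110.3315 − 106.63) × 0.983439 = 3.6402
Short position value = −(long value) = -CHF 3.64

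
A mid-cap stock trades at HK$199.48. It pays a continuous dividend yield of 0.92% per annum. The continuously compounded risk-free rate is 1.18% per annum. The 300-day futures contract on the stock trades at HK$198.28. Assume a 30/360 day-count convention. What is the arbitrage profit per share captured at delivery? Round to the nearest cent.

Fair futures: F* = S·e^(carry·T), with carry = (r − q) = 0.0118 − 0.0092 = 0.0026
F* = 199.48 · e^(0.0026 × 300/360) = 199.48 · e^0.002167 = 199.48 × 1.002169 = HK$199.9127
Market HK$198.28 < fair HK$199.9127: forward underpriced → reverse cash-and-carry (short spot, go long the forward).
At maturity, profit = |F_mkt − F*| = |198.28 − 199.9127| = HK$1.63 per share

HK$1.63 per share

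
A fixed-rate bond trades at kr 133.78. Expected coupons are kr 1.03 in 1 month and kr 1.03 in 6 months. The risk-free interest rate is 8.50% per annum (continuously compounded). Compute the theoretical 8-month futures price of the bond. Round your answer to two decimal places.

kr 139.45

PV(coupons) I = 1.03·e^(−0.0850·1/12) + 1.03·e^(−0.0850·6/12)
I = 1.0227 + 0.9871 = 2.0098
F = (S − I)·e^(rT) = (133.78 − 2.0098) · e^(0.0850·8/12)
= 131.7702 · e^0.056667 = 131.7702 × 1.058303 = kr 139.45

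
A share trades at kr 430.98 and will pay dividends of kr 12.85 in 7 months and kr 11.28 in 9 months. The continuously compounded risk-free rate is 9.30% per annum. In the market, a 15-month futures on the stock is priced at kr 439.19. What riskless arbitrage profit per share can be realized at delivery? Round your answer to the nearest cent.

PV(dividends) I = 12.85·e^(−0.0930·7/12) + 11.28·e^(−0.0930·9/12) = 22.6915
Fair futures F* = (S − I)·e^(rT) = (430.98 − 22.6915)·e^0.116250 = 408.2885 × 1.123277 = 458.6211
Market kr 439.19 < fair 458.6211: forward underpriced → reverse cash-and-carry (short the stock, invest proceeds at r, pay the dividends, go long the forward).
Profit at T = |F_mkt − F*| = |439.19 − 458.6211| = kr 19.43 per share

kr 19.43 per share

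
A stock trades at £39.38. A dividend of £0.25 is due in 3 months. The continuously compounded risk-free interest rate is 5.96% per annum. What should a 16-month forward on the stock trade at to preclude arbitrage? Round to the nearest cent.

£42.37

PV(dividends) I = 0.25·e^(−0.0596·3/12)
I = 0.2463
F = (S − I)·e^(rT) = (39.38 − 0.2463) · e^(0.0596·16/12)
= 39.1337 · e^0.079467 = 39.1337 × 1.082710 = £42.37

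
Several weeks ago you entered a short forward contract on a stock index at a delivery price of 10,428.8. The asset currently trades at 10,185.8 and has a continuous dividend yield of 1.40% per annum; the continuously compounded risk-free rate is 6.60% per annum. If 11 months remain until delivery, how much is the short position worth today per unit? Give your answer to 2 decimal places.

Current fair forward for the remaining 11 months: F = S·e^((r − q)·T), (r − q) = 0.0660 − 0.0140 = 0.0520
F = 10185.8 · e^(0.0520 × 11/12) = 10185.8 × 1.04882099 = 10683.0808
Value of long forward = (F − K)·e^(−rT) = (10683.0808 − 10428.8) · e^(−0.0660·11/12)
= 254.2808 × 0.94129377 = 239.35
Short position value = −(long value) = -239.35

-239.35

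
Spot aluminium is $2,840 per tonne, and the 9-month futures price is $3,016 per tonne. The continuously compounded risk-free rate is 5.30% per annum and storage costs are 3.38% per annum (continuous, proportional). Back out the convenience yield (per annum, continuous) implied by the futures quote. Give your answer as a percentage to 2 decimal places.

F = S·e^((r+u−y)T) ⇒ (r+u−y) = ln(F/S)/T
ln(3016/2840) = 0.060127; /T ⇒ 0.080169
y = r + u − ln(F/S)/T = 0.0530 + 0.0338 − 0.080169 = 0.006631
y = 0.66%

0.66%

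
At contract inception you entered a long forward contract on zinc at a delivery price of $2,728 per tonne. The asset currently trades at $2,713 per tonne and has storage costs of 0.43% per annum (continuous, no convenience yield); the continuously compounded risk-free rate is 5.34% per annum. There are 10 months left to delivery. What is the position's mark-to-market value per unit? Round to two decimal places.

Current fair forward for the remaining 10 months: F = S·e^((r + u)·T), (r + u) = 0.0534 + 0.0043 = 0.0577
F = 2713 · e^(0.0577 × 10/12) = 2713 × 1.04925809 = 2846.6372
Value of long forward = (F − K)·e^(−rT) = (2846.6372 − 2728) · e^(−0.0534·10/12)
= 118.6372 × 0.95647560 = 113.47

$113.47 per tonne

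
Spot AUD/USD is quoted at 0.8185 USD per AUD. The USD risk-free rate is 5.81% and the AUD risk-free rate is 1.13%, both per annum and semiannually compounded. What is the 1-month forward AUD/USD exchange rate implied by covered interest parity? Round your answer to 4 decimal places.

By covered interest parity, F = S · (1+r_USD/2)^(2T) / (1+r_AUD/2)^(2T)
= 0.8185 × 1.004784 / 1.000939 = 0.8185 × 1.003841
F = 0.8216 USD per AUD

0.8216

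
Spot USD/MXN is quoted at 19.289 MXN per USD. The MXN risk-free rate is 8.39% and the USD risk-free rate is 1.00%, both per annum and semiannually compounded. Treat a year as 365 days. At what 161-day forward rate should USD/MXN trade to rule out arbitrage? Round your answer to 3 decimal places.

19.913

By covered interest parity, F = S · (1+r_MXN/2)^(2T) / (1+r_USD/2)^(2T)
= 19.289 × 1.036918 / 1.004410 = 19.289 × 1.032365
F = 19.913 MXN per USD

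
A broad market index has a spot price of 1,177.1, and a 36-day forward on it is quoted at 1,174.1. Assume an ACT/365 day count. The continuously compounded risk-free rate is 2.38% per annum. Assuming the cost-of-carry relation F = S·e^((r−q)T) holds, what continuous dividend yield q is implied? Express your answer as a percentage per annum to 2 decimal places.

From F = S·e^((r−q)T): (r − q) = ln(F/S)/T
ln(1174.1/1177.1) = ln(0.997451) = -0.002552
(r − q) = -0.002552 / (36/365) = -0.025874
q = r − ln(F/S)/T = 0.0238 + 0.025874 = 0.049674
q = 4.97%

4.97%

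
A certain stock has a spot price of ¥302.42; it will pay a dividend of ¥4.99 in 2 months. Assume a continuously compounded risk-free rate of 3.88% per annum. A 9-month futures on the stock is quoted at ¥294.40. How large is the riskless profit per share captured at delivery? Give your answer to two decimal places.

¥11.85 per share

PV(dividends) I = 4.99·e^(−0.0388·2/12) = 4.9578
Fair futures F* = (S − I)·e^(rT) = (302.42 − 4.9578)·e^0.029100 = 297.4622 × 1.029528 = 306.2457
Market ¥294.40 < fair 306.2457: forward underpriced → reverse cash-and-carry (short the stock, invest proceeds at r, pay the dividends, go long the forward).
Profit at T = |F_mkt − F*| = |294.40 − 306.2457| = ¥11.85 per share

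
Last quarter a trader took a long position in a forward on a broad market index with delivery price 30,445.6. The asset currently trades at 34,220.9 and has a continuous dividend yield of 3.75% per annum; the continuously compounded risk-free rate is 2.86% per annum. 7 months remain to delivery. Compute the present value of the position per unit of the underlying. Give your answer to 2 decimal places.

3538.57

Current fair forward for the remaining 7 months: F = S·e^((r − q)·T), (r − q) = 0.0286 − 0.0375 = -0.0089
F = 34220.9 · e^(-0.0089 × 7/12) = 34220.9 × 0.99482179 = 34043.6970
Value of long forward = (F − K)·e^(−rT) = (34043.6970 − 30445.6) · e^(−0.0286·7/12)
= 3598.0970 × 0.98345506 = 3538.57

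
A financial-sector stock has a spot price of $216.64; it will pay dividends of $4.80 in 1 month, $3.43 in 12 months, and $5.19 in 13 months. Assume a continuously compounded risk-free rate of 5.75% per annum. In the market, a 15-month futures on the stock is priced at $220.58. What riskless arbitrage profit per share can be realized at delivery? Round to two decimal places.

$1.65 per share

PV(dividends) I = 4.80·e^(−0.0575·1/12) + 3.43·e^(−0.0575·12/12) + 5.19·e^(−0.0575·13/12) = 12.8920
Fair futures F* = (S − I)·e^(rT) = (216.64 − 12.8920)·e^0.071875 = 203.7480 × 1.074521 = 218.9315
Market $220.58 > fair 218.9315: forward overpriced → cash-and-carry (borrow at r, buy the stock and collect the dividends, short the forward).
Profit at T = |F_mkt − F*| = |220.58 − 218.9315| = $1.65 per share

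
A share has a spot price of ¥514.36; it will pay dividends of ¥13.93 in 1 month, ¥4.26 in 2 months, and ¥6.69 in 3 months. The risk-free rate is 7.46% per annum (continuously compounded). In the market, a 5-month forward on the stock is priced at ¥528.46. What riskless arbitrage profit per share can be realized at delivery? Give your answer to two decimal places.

¥23.26 per share

PV(dividends) I = 13.93·e^(−0.0746·1/12) + 4.26·e^(−0.0746·2/12) + 6.69·e^(−0.0746·3/12) = 24.6174
Fair forward F* = (S − I)·e^(rT) = (514.36 − 24.6174)·e^0.031083 = 489.7426 × 1.031571 = 505.2043
Market ¥528.46 > fair 505.2043: forward overpriced → cash-and-carry (borrow at r, buy the stock and collect the dividends, short the forward).
Profit at T = |F_mkt − F*| = |528.46 − 505.2043| = ¥23.26 per share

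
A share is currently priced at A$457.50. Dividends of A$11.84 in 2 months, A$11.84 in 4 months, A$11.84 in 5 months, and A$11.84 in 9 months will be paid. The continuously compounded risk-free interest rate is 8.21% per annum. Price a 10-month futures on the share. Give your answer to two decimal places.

A$440.88

PV(dividends) I = 11.84·e^(−0.0821·2/12) + 11.84·e^(−0.0821·4/12) + 11.84·e^(−0.0821·5/12) + 11.84·e^(−0.0821·9/12)
I = 11.6791 + 11.5204 + 11.4418 + 11.1329 = 45.7742
F = (S − I)·e^(rT) = (457.50 − 45.7742) · e^(0.0821·10/12)
= 411.7258 · e^0.068417 = 411.7258 × 1.070812 = A$440.88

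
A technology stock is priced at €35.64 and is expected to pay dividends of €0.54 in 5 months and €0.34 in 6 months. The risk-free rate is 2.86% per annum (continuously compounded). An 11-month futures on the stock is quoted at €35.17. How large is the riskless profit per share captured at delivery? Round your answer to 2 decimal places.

€0.52 per share

PV(dividends) I = 0.54·e^(−0.0286·5/12) + 0.34·e^(−0.0286·6/12) = 0.8688
Fair futures F* = (S − I)·e^(rT) = (35.64 − 0.8688)·e^0.026217 = 34.7712 × 1.026564 = 35.6949
Market €35.17 < fair 35.6949: forward underpriced → reverse cash-and-carry (short the stock, invest proceeds at r, pay the dividends, go long the forward).
Profit at T = |F_mkt − F*| = |35.17 − 35.6949| = €0.52 per share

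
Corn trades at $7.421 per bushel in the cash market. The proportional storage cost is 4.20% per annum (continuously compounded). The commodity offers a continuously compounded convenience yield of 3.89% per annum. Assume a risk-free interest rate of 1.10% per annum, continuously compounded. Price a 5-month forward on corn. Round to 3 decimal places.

$7.465 per bushel

Net carry = r + u − y = 0.0110 + 0.0420 − 0.0389 = 0.0141
F = S·e^((r+u−y)T) = 7.421 · e^(0.0141 × 5/12) = 7.421 · e^0.005875
= 7.421 × 1.005892 = $7.465 per bushel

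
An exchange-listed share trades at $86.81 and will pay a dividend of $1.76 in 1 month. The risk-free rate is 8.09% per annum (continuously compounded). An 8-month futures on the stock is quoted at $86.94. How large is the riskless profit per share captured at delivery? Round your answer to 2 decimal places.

PV(dividends) I = 1.76·e^(−0.0809·1/12) = 1.7482
Fair futures F* = (S − I)·e^(rT) = (86.81 − 1.7482)·e^0.053933 = 85.0618 × 1.055414 = 89.7754
Market $86.94 < fair 89.7754: forward underpriced → reverse cash-and-carry (short the stock, invest proceeds at r, pay the dividends, go long the forward).
Profit at T = |F_mkt − F*| = |86.94 − 89.7754| = $2.84 per share

$2.84 per share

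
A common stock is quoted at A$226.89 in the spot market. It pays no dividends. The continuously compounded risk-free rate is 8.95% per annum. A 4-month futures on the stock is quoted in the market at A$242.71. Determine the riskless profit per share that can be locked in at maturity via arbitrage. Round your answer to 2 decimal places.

Fair futures: F* = S·e^(carry·T), with carry = r = 0.0895
F* = 226.89 · e^(0.0895 × 4/12) = 226.89 · e^0.029833 = 226.89 × 1.030282 = A$233.7607
Market A$242.71 > fair A$233.7607: forward overpriced → cash-and-carry (buy spot, short the forward).
At maturity, profit = |F_mkt − F*| = |242.71 − 233.7607| = A$8.95 per share

A$8.95 per share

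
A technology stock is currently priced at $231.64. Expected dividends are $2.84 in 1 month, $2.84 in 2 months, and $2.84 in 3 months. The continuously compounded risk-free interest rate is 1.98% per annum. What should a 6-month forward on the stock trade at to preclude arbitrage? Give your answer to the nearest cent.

PV(dividends) I = 2.84·e^(−0.0198·1/12) + 2.84·e^(−0.0198·2/12) + 2.84·e^(−0.0198·3/12)
I = 2.8353 + 2.8306 + 2.8260 = 8.4919
F = (S − I)·e^(rT) = (231.64 − 8.4919) · e^(0.0198·6/12)
= 223.1481 · e^0.009900 = 223.1481 × 1.009949 = $225.37

$225.37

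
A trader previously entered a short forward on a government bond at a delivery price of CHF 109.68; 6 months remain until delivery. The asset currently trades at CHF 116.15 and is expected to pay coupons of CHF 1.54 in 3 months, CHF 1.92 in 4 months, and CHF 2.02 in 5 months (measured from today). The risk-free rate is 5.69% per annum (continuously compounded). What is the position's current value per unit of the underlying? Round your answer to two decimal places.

-CHF 4.17

PV(remaining coupons) I = 1.54·e^(−0.0569·3/12) + 1.92·e^(−0.0569·4/12) + 2.02·e^(−0.0569·5/12) = 5.3748
Current forward F = (S − I)·e^(rT) = (116.15 − 5.3748)·e^(0.0569·6/12) = 110.7752 × 1.028859 = 113.9721
Value (long) = (F − K)·e^(−rT) = (113.9721 − 109.68) × 0.971951 = 4.1717
Short position value = −(long value) = -CHF 4.17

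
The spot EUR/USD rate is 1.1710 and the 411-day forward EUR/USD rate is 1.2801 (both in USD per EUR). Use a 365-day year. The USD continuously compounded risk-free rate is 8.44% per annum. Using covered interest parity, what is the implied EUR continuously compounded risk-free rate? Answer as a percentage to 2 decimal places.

0.53%

F = S·e^((r_USD − r_EUR)T) ⇒ r_EUR = r_USD − ln(F/S)/T
ln(1.2801/1.1710) = 0.089080; /(411/365) = 0.079110
r_EUR = 0.0844 − 0.079110 = 0.005290
r_EUR = 0.53%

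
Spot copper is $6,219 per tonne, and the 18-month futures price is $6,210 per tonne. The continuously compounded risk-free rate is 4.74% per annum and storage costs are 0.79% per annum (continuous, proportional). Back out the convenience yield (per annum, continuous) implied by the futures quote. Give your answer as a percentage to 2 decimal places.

F = S·e^((r+u−y)T) ⇒ (r+u−y) = ln(F/S)/T
ln(6210/6219) = -0.001448; /T ⇒ -0.000965
y = r + u − ln(F/S)/T = 0.0474 + 0.0079 + 0.000965 = 0.056265
y = 5.63%

5.63%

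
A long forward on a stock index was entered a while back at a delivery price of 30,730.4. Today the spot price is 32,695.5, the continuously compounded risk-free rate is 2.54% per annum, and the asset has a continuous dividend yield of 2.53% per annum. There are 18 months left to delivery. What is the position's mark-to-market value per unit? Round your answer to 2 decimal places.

Current fair forward for the remaining 18 months: F = S·e^((r − q)·T), (r − q) = 0.0254 − 0.0253 = 0.0001
F = 32695.5 · e^(0.0001 × 18/12) = 32695.5 × 1.00015001 = 32700.4047
Value of long forward = (F − K)·e^(−rT) = (32700.4047 − 30730.4) · e^(−0.0254·18/12)
= 1970.0047 × 0.96261667 = 1896.36

1896.36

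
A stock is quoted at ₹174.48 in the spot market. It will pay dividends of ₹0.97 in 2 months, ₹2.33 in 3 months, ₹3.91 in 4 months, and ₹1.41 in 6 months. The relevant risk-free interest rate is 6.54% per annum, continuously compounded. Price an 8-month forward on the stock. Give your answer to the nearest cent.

₹173.44

PV(dividends) I = 0.97·e^(−0.0654·2/12) + 2.33·e^(−0.0654·3/12) + 3.91·e^(−0.0654·4/12) + 1.41·e^(−0.0654·6/12)
I = 0.9595 + 2.2922 + 3.8257 + 1.3646 = 8.4420
F = (S − I)·e^(rT) = (174.48 − 8.4420) · e^(0.0654·8/12)
= 166.0380 · e^0.043600 = 166.0380 × 1.044564 = ₹173.44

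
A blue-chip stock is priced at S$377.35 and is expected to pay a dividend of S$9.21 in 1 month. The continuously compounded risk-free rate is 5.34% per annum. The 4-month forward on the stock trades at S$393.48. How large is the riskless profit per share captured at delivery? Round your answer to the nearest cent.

S$18.69 per share

PV(dividends) I = 9.21·e^(−0.0534·1/12) = 9.1691
Fair forward F* = (S − I)·e^(rT) = (377.35 − 9.1691)·e^0.017800 = 368.1809 × 1.017959 = 374.7931
Market S$393.48 > fair 374.7931: forward overpriced → cash-and-carry (borrow at r, buy the stock and collect the dividends, short the forward).
Profit at T = |F_mkt − F*| = |393.48 − 374.7931| = S$18.69 per share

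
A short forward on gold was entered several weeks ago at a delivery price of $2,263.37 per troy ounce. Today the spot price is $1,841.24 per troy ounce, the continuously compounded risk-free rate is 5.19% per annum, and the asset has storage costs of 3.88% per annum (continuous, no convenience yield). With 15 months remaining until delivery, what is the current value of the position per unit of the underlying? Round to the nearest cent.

$188.45 per troy ounce

Current fair forward for the remaining 15 months: F = S·e^((r + u)·T), (r + u) = 0.0519 + 0.0388 = 0.0907
F = 1841.24 · e^(0.0907 × 15/12) = 1841.24 × 1.12005187 = 2062.2843
Value of long forward = (F − K)·e^(−rT) = (2062.2843 − 2263.37) · e^(−0.0519·15/12)
= -201.0857 × 0.93718460 = -188.45
Short position value = −(long value) = $188.45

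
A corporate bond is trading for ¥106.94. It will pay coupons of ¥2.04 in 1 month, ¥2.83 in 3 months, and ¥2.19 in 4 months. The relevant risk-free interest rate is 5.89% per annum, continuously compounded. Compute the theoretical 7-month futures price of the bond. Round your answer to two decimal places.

¥103.47

PV(coupons) I = 2.04·e^(−0.0589·1/12) + 2.83·e^(−0.0589·3/12) + 2.19·e^(−0.0589·4/12)
I = 2.0300 + 2.7886 + 2.1474 = 6.9660
F = (S − I)·e^(rT) = (106.94 − 6.9660) · e^(0.0589·7/12)
= 99.9740 · e^0.034358 = 99.9740 × 1.034955 = ¥103.47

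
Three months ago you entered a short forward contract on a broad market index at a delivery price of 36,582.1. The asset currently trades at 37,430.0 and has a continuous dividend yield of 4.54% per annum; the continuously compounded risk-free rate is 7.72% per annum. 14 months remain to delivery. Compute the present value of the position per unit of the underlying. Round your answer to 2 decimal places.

Current fair forward for the remaining 14 months: F = S·e^((r − q)·T), (r − q) = 0.0772 − 0.0454 = 0.0318
F = 37430.0 · e^(0.0318 × 14/12) = 37430.0 × 1.03779680 = 38844.7342
Value of long forward = (F − K)·e^(−rT) = (38844.7342 − 36582.1) · e^(−0.0772·14/12)
= 2262.6342 × 0.91387026 = 2067.75
Short position value = −(long value) = -2067.75

-2067.75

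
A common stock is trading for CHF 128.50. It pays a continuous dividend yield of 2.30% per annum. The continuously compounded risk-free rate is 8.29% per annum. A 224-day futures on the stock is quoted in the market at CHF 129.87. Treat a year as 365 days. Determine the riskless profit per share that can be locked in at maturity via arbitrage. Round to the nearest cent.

Fair futures: F* = S·e^(carry·T), with carry = (r − q) = 0.0829 − 0.0230 = 0.0599
F* = 128.50 · e^(0.0599 × 224/365) = 128.50 · e^0.036761 = 128.50 × 1.037445 = CHF 133.3117
Market CHF 129.87 < fair CHF 133.3117: forward underpriced → reverse cash-and-carry (short spot, go long the forward).
At maturity, profit = |F_mkt − F*| = |129.87 − 133.3117| = CHF 3.44 per share

CHF 3.44 per share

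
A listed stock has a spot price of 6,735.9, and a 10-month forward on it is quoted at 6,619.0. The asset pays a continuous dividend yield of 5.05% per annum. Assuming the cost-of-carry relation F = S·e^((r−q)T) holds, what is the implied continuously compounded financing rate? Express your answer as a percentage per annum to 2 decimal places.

From F = S·e^((r−q)T): (r − q) = ln(F/S)/T
ln(6619.0/6735.9) = ln(0.982645) = -0.017507
(r − q) = -0.017507 / (10/12) = -0.021008
r = ln(F/S)/T + q = -0.021008 + 0.0505 = 0.029492
r = 2.95%

2.95%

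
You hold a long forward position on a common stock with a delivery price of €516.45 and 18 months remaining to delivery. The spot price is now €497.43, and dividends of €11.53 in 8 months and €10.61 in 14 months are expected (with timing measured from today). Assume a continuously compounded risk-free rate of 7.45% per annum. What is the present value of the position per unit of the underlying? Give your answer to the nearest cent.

€14.89

PV(remaining dividends) I = 11.53·e^(−0.0745·8/12) + 10.61·e^(−0.0745·14/12) = 20.6981
Current forward F = (S − I)·e^(rT) = (497.43 − 20.6981)·e^(0.0745·18/12) = 476.7319 × 1.118233 = 533.0973
Value (long) = (F − K)·e^(−rT) = (533.0973 − 516.45) × 0.894268 = 14.8871
Value = €14.89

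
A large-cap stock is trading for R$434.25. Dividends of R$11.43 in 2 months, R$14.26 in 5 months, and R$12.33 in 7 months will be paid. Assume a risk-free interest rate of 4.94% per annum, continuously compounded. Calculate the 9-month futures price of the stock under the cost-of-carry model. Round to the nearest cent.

PV(dividends) I = 11.43·e^(−0.0494·2/12) + 14.26·e^(−0.0494·5/12) + 12.33·e^(−0.0494·7/12)
I = 11.3363 + 13.9695 + 11.9798 = 37.2856
F = (S − I)·e^(rT) = (434.25 − 37.2856) · e^(0.0494·9/12)
= 396.9644 · e^0.037050 = 396.9644 × 1.037745 = R$411.95

R$411.95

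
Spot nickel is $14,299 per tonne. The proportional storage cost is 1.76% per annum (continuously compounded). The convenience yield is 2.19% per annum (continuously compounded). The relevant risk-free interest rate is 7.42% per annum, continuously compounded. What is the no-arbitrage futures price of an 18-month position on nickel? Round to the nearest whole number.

$15,880 per tonne

Net carry = r + u − y = 0.0742 + 0.0176 − 0.0219 = 0.0699
F = S·e^((r+u−y)T) = 14299 · e^(0.0699 × 18/12) = 14299 · e^0.104850
= 14299 × 1.110544 = $15,880 per tonne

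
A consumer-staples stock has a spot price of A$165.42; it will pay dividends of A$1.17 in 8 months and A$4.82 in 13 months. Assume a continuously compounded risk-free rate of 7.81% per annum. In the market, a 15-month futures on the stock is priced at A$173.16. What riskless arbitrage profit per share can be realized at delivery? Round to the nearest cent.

PV(dividends) I = 1.17·e^(−0.0781·8/12) + 4.82·e^(−0.0781·13/12) = 5.5396
Fair futures F* = (S − I)·e^(rT) = (165.42 − 5.5396)·e^0.097625 = 159.8804 × 1.102549 = 176.2760
Market A$173.16 < fair 176.2760: forward underpriced → reverse cash-and-carry (short the stock, invest proceeds at r, pay the dividends, go long the forward).
Profit at T = |F_mkt − F*| = |173.16 − 176.2760| = A$3.12 per share

A$3.12 per share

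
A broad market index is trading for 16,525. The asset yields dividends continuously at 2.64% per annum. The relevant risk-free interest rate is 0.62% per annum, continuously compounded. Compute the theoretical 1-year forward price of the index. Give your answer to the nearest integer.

F = S·e^((r − q)T) = 16525 · e^((0.0062 − 0.0264) × 1)
= 16525 · e^-0.020200 = 16525 × 0.980003
F = 16,195

16,195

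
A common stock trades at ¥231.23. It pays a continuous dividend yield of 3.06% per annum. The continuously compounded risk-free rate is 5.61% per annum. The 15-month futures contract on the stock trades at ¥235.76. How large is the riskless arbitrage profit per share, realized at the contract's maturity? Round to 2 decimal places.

Fair futures: F* = S·e^(carry·T), with carry = (r − q) = 0.0561 − 0.0306 = 0.0255
F* = 231.23 · e^(0.0255 × 15/12) = 231.23 · e^0.031875 = 231.23 × 1.032388 = ¥238.7191
Market ¥235.76 < fair ¥238.7191: forward underpriced → reverse cash-and-carry (short spot, go long the forward).
At maturity, profit = |F_mkt − F*| = |235.76 − 238.7191| = ¥2.96 per share

¥2.96 per share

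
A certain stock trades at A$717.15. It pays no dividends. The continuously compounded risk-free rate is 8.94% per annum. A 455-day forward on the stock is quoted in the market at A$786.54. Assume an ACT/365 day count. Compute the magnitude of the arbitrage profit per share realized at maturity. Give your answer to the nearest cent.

Fair forward: F* = S·e^(carry·T), with carry = r = 0.0894
F* = 717.15 · e^(0.0894 × 455/365) = 717.15 · e^0.111444 = 717.15 × 1.117891 = A$801.6955
Market A$786.54 < fair A$801.6955: forward underpriced → reverse cash-and-carry (short spot, go long the forward).
At maturity, profit = |F_mkt − F*| = |786.54 − 801.6955| = A$15.16 per share

A$15.16 per share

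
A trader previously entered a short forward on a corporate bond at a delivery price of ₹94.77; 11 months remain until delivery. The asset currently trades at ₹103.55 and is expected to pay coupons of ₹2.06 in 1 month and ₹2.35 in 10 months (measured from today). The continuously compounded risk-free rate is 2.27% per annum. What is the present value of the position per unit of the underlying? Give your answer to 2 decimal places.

-₹6.37

PV(remaining coupons) I = 2.06·e^(−0.0227·1/12) + 2.35·e^(−0.0227·10/12) = 4.3621
Current forward F = (S − I)·e^(rT) = (103.55 − 4.3621)·e^(0.0227·11/12) = 99.1879 × 1.021026 = 101.2734
Value (long) = (F − K)·e^(−rT) = (101.2734 − 94.77) × 0.979407 = 6.3695
Short position value = −(long value) = -₹6.37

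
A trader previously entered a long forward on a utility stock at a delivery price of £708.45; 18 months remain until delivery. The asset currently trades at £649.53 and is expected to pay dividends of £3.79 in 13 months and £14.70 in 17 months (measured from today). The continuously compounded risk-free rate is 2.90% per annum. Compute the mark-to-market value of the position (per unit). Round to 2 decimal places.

PV(remaining dividends) I = 3.79·e^(−0.0290·13/12) + 14.70·e^(−0.0290·17/12) = 17.7811
Current forward F = (S − I)·e^(rT) = (649.53 − 17.7811)·e^(0.0290·18/12) = 631.7489 × 1.044460 = 659.8365
Value (long) = (F − K)·e^(−rT) = (659.8365 − 708.45) × 0.957433 = -46.5442
Value = -£46.54

-£46.54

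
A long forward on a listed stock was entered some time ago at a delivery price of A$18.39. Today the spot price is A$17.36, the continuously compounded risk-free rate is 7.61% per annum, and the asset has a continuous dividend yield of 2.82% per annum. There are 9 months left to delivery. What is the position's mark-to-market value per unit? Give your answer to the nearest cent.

-A$0.37

Current fair forward for the remaining 9 months: F = S·e^((r − q)·T), (r − q) = 0.0761 − 0.0282 = 0.0479
F = 17.36 · e^(0.0479 × 9/12) = 17.36 × 1.036578 = 17.9950
Value of long forward = (F − K)·e^(−rT) = (17.9950 − 18.39) · e^(−0.0761·9/12)
= -0.3950 × 0.944523 = -0.37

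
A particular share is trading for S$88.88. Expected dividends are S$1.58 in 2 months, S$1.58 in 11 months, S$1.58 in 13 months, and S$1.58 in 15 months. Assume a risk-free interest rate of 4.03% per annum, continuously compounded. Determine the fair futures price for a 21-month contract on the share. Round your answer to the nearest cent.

S$88.82

PV(dividends) I = 1.58·e^(−0.0403·2/12) + 1.58·e^(−0.0403·11/12) + 1.58·e^(−0.0403·13/12) + 1.58·e^(−0.0403·15/12)
I = 1.5694 + 1.5227 + 1.5125 + 1.5024 = 6.1070
F = (S − I)·e^(rT) = (88.88 − 6.1070) · e^(0.0403·21/12)
= 82.7730 · e^0.070525 = 82.7730 × 1.073071 = S$88.82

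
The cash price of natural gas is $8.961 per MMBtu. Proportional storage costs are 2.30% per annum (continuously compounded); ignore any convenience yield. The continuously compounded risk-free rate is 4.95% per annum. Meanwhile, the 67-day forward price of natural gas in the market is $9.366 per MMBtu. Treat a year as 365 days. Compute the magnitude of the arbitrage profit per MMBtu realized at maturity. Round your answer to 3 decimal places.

$0.285 per MMBtu

Fair forward: F* = S·e^(carry·T), with carry = (r + u) = 0.0495 + 0.0230 = 0.0725
F* = 8.961 · e^(0.0725 × 67/365) = 8.961 · e^0.013308 = 8.961 × 1.013397 = $9.0811
Market $9.366 > fair $9.0811: forward overpriced → cash-and-carry (buy spot, short the forward).
At maturity, profit = |F_mkt − F*| = |9.366 − 9.0811| = $0.285 per MMBtu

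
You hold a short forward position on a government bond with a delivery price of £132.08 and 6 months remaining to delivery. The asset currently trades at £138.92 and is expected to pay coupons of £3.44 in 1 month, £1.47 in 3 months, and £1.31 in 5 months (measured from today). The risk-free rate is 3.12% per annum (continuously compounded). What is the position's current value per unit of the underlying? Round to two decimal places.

PV(remaining coupons) I = 3.44·e^(−0.0312·1/12) + 1.47·e^(−0.0312·3/12) + 1.31·e^(−0.0312·5/12) = 6.1827
Current forward F = (S − I)·e^(rT) = (138.92 − 6.1827)·e^(0.0312·6/12) = 132.7373 × 1.015722 = 134.8242
Value (long) = (F − K)·e^(−rT) = (134.8242 − 132.08) × 0.984521 = 2.7017
Short position value = −(long value) = -£2.70

-£2.70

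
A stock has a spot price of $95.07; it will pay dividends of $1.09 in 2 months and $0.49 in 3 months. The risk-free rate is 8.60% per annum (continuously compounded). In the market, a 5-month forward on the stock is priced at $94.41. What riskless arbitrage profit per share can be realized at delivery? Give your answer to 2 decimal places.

$2.52 per share

PV(dividends) I = 1.09·e^(−0.0860·2/12) + 0.49·e^(−0.0860·3/12) = 1.5541
Fair forward F* = (S − I)·e^(rT) = (95.07 − 1.5541)·e^0.035833 = 93.5159 × 1.036483 = 96.9276
Market $94.41 < fair 96.9276: forward underpriced → reverse cash-and-carry (short the stock, invest proceeds at r, pay the dividends, go long the forward).
Profit at T = |F_mkt − F*| = |94.41 − 96.9276| = $2.52 per share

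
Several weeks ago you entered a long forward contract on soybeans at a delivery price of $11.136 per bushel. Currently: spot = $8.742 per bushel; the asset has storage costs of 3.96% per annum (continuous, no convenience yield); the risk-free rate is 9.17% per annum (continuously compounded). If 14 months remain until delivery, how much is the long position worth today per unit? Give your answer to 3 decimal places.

-$0.851 per bushel

Current fair forward for the remaining 14 months: F = S·e^((r + u)·T), (r + u) = 0.0917 + 0.0396 = 0.1313
F = 8.742 · e^(0.1313 × 14/12) = 8.742 × 1.165539 = 10.1891
Value of long forward = (F − K)·e^(−rT) = (10.1891 − 11.136) · e^(−0.0917·14/12)
= -0.9469 × 0.898541 = -0.851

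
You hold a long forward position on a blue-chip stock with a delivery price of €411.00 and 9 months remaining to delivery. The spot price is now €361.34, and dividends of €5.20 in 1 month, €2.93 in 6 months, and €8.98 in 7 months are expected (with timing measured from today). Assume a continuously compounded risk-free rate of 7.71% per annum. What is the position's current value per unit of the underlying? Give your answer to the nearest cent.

PV(remaining dividends) I = 5.20·e^(−0.0771·1/12) + 2.93·e^(−0.0771·6/12) + 8.98·e^(−0.0771·7/12) = 16.5710
Current forward F = (S − I)·e^(rT) = (361.34 − 16.5710)·e^(0.0771·9/12) = 344.7690 × 1.059530 = 365.2931
Value (long) = (F − K)·e^(−rT) = (365.2931 − 411.00) × 0.943815 = -43.1389
Value = -€43.14

-€43.14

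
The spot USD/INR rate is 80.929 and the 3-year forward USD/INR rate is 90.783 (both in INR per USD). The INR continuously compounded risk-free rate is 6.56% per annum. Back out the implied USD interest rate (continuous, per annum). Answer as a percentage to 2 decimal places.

F = S·e^((r_INR − r_USD)T) ⇒ r_USD = r_INR − ln(F/S)/T
ln(90.783/80.929) = 0.114900; /(3) = 0.038300
r_USD = 0.0656 − 0.038300 = 0.027300
r_USD = 2.73%

2.73%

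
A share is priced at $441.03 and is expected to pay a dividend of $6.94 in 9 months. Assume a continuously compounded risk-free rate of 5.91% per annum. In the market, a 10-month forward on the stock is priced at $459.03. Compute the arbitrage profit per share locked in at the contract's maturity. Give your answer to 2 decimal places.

$2.71 per share

PV(dividends) I = 6.94·e^(−0.0591·9/12) = 6.6391
Fair forward F* = (S − I)·e^(rT) = (441.03 − 6.6391)·e^0.049250 = 434.3909 × 1.050483 = 456.3203
Market $459.03 > fair 456.3203: forward overpriced → cash-and-carry (borrow at r, buy the stock and collect the dividends, short the forward).
Profit at T = |F_mkt − F*| = |459.03 − 456.3203| = $2.71 per share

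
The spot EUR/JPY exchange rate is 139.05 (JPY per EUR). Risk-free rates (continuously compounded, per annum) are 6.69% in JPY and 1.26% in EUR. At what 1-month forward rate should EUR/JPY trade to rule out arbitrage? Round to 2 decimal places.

139.68

F = S·e^((r_JPY − r_EUR)T) = 139.05 · e^((0.0669 − 0.0126) × 1/12)
= 139.05 · e^0.004525 = 139.05 × 1.004535
F = 139.68 JPY per EUR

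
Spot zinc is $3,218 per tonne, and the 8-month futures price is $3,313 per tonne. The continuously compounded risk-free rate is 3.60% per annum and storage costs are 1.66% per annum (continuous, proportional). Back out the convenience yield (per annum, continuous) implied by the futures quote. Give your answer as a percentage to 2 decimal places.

F = S·e^((r+u−y)T) ⇒ (r+u−y) = ln(F/S)/T
ln(3313/3218) = 0.029094; /T ⇒ 0.043641
y = r + u − ln(F/S)/T = 0.0360 + 0.0166 − 0.043641 = 0.008959
y = 0.90%

0.90%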